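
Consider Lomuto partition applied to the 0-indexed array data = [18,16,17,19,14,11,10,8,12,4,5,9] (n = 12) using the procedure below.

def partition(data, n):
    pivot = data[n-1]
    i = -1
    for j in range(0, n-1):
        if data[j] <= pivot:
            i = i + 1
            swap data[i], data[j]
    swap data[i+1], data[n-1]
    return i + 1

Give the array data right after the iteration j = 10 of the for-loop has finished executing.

[8,4,5,19,14,11,10,18,12,16,17,9]

pivot = data[11] = 9; i = -1
j=0: data[0]=18 > 9 → no swap
j=1: data[1]=16 > 9 → no swap
j=2: data[2]=17 > 9 → no swap
j=3: data[3]=19 > 9 → no swap
j=4: data[4]=14 > 9 → no swap
j=5: data[5]=11 > 9 → no swap
j=6: data[6]=10 > 9 → no swap
j=7: data[7]=8 ≤ 9 → i=0, swap data[0],data[7] → [8,16,17,19,14,11,10,18,12,4,5,9]
j=8: data[8]=12 > 9 → no swap
j=9: data[9]=4 ≤ 9 → i=1, swap data[1],data[9] → [8,4,17,19,14,11,10,18,12,16,5,9]
j=10: data[10]=5 ≤ 9 → i=2, swap data[2],data[10] → [8,4,5,19,14,11,10,18,12,16,17,9]
(after j=10) data = [8,4,5,19,14,11,10,18,12,16,17,9]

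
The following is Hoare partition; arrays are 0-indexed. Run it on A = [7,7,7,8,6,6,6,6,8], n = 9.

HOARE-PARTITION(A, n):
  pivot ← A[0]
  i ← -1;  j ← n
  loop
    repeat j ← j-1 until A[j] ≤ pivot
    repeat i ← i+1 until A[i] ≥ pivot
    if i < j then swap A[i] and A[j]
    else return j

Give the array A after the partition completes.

[6,6,6,6,8,7,7,7,8]

pivot=7
j stops at 7 (6), i stops at 0 (7); swap ⇒ [6,7,7,8,6,6,6,7,8]
j stops at 6 (6), i stops at 1 (7); swap ⇒ [6,6,7,8,6,6,7,7,8]
j stops at 5 (6), i stops at 2 (7); swap ⇒ [6,6,6,8,6,7,7,7,8]
j stops at 4 (6), i stops at 3 (8); swap ⇒ [6,6,6,6,8,7,7,7,8]
j stops at 3, i stops at 4; i≥j ⇒ return 3. A=[6,6,6,6,8,7,7,7,8]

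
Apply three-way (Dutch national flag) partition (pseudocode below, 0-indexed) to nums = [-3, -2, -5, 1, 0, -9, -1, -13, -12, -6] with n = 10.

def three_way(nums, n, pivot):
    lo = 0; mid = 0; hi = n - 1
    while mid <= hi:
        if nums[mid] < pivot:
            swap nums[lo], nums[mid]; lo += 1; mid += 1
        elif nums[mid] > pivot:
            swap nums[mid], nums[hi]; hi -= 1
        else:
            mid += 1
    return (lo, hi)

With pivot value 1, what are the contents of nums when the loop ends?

[-3, -2, -5, 0, -9, -1, -13, -12, -6, 1]

lo=0 mid=0 hi=9
-3<1: swap(0,0), lo=1 mid=1 ⇒ [-3, -2, -5, 1, 0, -9, -1, -13, -12, -6]
-2<1: swap(1,1), lo=2 mid=2 ⇒ [-3, -2, -5, 1, 0, -9, -1, -13, -12, -6]
-5<1: swap(2,2), lo=3 mid=3 ⇒ [-3, -2, -5, 1, 0, -9, -1, -13, -12, -6]
1=1: mid=4
0<1: swap(3,4), lo=4 mid=5 ⇒ [-3, -2, -5, 0, 1, -9, -1, -13, -12, -6]
-9<1: swap(4,5), lo=5 mid=6 ⇒ [-3, -2, -5, 0, -9, 1, -1, -13, -12, -6]
-1<1: swap(5,6), lo=6 mid=7 ⇒ [-3, -2, -5, 0, -9, -1, 1, -13, -12, -6]
-13<1: swap(6,7), lo=7 mid=8 ⇒ [-3, -2, -5, 0, -9, -1, -13, 1, -12, -6]
-12<1: swap(7,8), lo=8 mid=9 ⇒ [-3, -2, -5, 0, -9, -1, -13, -12, 1, -6]
-6<1: swap(8,9), lo=9 mid=10 ⇒ [-3, -2, -5, 0, -9, -1, -13, -12, -6, 1]
done. lo=9 hi=9; nums=[-3, -2, -5, 0, -9, -1, -13, -12, -6, 1]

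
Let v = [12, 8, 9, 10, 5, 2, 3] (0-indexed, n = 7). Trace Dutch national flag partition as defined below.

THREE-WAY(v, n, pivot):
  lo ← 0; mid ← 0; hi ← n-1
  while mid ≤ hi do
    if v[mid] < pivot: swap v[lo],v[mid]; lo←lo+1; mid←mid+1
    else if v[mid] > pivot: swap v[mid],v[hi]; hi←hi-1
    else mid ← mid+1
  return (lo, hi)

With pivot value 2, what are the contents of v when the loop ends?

[2, 9, 10, 5, 8, 3, 12]

pivot = 2; lo=0, mid=0, hi=6
v[mid]=12>2: swap v[0],v[6]; hi=5 → [3, 8, 9, 10, 5, 2, 12]
v[mid]=3>2: swap v[0],v[5]; hi=4 → [2, 8, 9, 10, 5, 3, 12]
v[mid]=2=2: mid=1
v[mid]=8>2: swap v[1],v[4]; hi=3 → [2, 5, 9, 10, 8, 3, 12]
v[mid]=5>2: swap v[1],v[3]; hi=2 → [2, 10, 9, 5, 8, 3, 12]
v[mid]=10>2: swap v[1],v[2]; hi=1 → [2, 9, 10, 5, 8, 3, 12]
v[mid]=9>2: swap v[1],v[1]; hi=0 → [2, 9, 10, 5, 8, 3, 12]
end: lo=0, hi=0; v = [2, 9, 10, 5, 8, 3, 12]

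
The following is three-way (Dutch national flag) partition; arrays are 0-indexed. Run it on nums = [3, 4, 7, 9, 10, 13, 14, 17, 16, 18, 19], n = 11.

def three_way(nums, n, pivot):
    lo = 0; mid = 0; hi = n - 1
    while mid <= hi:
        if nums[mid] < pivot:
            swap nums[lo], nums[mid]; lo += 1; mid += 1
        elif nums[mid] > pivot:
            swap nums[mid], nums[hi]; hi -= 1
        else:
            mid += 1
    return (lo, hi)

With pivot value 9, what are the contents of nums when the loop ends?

[3, 4, 7, 9, 13, 14, 17, 16, 18, 19, 10]

lo=0 mid=0 hi=10
3<9: swap(0,0), lo=1 mid=1 ⇒ [3, 4, 7, 9, 10, 13, 14, 17, 16, 18, 19]
4<9: swap(1,1), lo=2 mid=2 ⇒ [3, 4, 7, 9, 10, 13, 14, 17, 16, 18, 19]
7<9: swap(2,2), lo=3 mid=3 ⇒ [3, 4, 7, 9, 10, 13, 14, 17, 16, 18, 19]
9=9: mid=4
10>9: swap(4,10), hi=9 ⇒ [3, 4, 7, 9, 19, 13, 14, 17, 16, 18, 10]
19>9: swap(4,9), hi=8 ⇒ [3, 4, 7, 9, 18, 13, 14, 17, 16, 19, 10]
18>9: swap(4,8), hi=7 ⇒ [3, 4, 7, 9, 16, 13, 14, 17, 18, 19, 10]
16>9: swap(4,7), hi=6 ⇒ [3, 4, 7, 9, 17, 13, 14, 16, 18, 19, 10]
17>9: swap(4,6), hi=5 ⇒ [3, 4, 7, 9, 14, 13, 17, 16, 18, 19, 10]
14>9: swap(4,5), hi=4 ⇒ [3, 4, 7, 9, 13, 14, 17, 16, 18, 19, 10]
13>9: swap(4,4), hi=3 ⇒ [3, 4, 7, 9, 13, 14, 17, 16, 18, 19, 10]
done. lo=3 hi=3; nums=[3, 4, 7, 9, 13, 14, 17, 16, 18, 19, 10]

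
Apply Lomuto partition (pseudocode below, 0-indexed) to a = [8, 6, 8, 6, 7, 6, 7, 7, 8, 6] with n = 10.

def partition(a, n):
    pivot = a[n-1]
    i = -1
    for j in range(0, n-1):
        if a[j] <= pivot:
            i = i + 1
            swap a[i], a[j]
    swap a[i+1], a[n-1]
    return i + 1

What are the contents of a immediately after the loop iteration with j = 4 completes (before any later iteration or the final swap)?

[6, 6, 8, 8, 7, 6, 7, 7, 8, 6]

pivot = a[9] = 6; i = -1
j=0: a[0]=8 > 6 → no swap
j=1: a[1]=6 ≤ 6 → i=0, swap a[0],a[1] → [6, 8, 8, 6, 7, 6, 7, 7, 8, 6]
j=2: a[2]=8 > 6 → no swap
j=3: a[3]=6 ≤ 6 → i=1, swap a[1],a[3] → [6, 6, 8, 8, 7, 6, 7, 7, 8, 6]
j=4: a[4]=7 > 6 → no swap
(after j=4) a = [6, 6, 8, 8, 7, 6, 7, 7, 8, 6]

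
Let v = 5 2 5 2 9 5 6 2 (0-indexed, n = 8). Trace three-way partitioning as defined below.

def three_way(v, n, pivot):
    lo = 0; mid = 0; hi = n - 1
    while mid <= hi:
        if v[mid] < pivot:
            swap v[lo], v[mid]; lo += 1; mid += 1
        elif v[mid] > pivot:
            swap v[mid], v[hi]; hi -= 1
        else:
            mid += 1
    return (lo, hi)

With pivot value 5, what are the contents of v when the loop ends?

pivot = 5; lo=0, mid=0, hi=7
v[mid]=5=5: mid=1
v[mid]=2<5: swap v[0],v[1]; lo=1,mid=2 → 2 5 5 2 9 5 6 2
v[mid]=5=5: mid=3
v[mid]=2<5: swap v[1],v[3]; lo=2,mid=4 → 2 2 5 5 9 5 6 2
v[mid]=9>5: swap v[4],v[7]; hi=6 → 2 2 5 5 2 5 6 9
v[mid]=2<5: swap v[2],v[4]; lo=3,mid=5 → 2 2 2 5 5 5 6 9
v[mid]=5=5: mid=6
v[mid]=6>5: swap v[6],v[6]; hi=5 → 2 2 2 5 5 5 6 9
end: lo=3, hi=5; v = 2 2 2 5 5 5 6 9

2 2 2 5 5 5 6 9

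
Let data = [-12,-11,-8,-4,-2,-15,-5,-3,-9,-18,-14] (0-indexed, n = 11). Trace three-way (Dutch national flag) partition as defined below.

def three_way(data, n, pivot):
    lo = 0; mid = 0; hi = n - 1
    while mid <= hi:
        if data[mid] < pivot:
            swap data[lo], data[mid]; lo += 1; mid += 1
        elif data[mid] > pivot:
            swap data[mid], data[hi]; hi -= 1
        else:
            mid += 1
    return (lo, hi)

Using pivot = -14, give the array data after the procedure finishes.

lo=0 mid=0 hi=10
-12>-14: swap(0,10), hi=9 ⇒ [-14,-11,-8,-4,-2,-15,-5,-3,-9,-18,-12]
-14=-14: mid=1
-11>-14: swap(1,9), hi=8 ⇒ [-14,-18,-8,-4,-2,-15,-5,-3,-9,-11,-12]
-18<-14: swap(0,1), lo=1 mid=2 ⇒ [-18,-14,-8,-4,-2,-15,-5,-3,-9,-11,-12]
-8>-14: swap(2,8), hi=7 ⇒ [-18,-14,-9,-4,-2,-15,-5,-3,-8,-11,-12]
-9>-14: swap(2,7), hi=6 ⇒ [-18,-14,-3,-4,-2,-15,-5,-9,-8,-11,-12]
-3>-14: swap(2,6), hi=5 ⇒ [-18,-14,-5,-4,-2,-15,-3,-9,-8,-11,-12]
-5>-14: swap(2,5), hi=4 ⇒ [-18,-14,-15,-4,-2,-5,-3,-9,-8,-11,-12]
-15<-14: swap(1,2), lo=2 mid=3 ⇒ [-18,-15,-14,-4,-2,-5,-3,-9,-8,-11,-12]
-4>-14: swap(3,4), hi=3 ⇒ [-18,-15,-14,-2,-4,-5,-3,-9,-8,-11,-12]
-2>-14: swap(3,3), hi=2 ⇒ [-18,-15,-14,-2,-4,-5,-3,-9,-8,-11,-12]
done. lo=2 hi=2; data=[-18,-15,-14,-2,-4,-5,-3,-9,-8,-11,-12]

[-18,-15,-14,-2,-4,-5,-3,-9,-8,-11,-12]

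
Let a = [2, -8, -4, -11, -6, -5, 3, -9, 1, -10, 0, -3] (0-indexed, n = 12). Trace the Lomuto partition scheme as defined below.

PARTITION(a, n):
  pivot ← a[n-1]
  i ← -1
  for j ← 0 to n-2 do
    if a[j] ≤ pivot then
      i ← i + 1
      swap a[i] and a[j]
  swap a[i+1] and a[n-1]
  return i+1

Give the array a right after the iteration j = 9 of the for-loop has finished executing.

[-8, -4, -11, -6, -5, -9, -10, 2, 1, 3, 0, -3]

pivot = a[11] = -3; i = -1
j=0: a[0]=2 > -3 → no swap
j=1: a[1]=-8 ≤ -3 → i=0, swap a[0],a[1] → [-8, 2, -4, -11, -6, -5, 3, -9, 1, -10, 0, -3]
j=2: a[2]=-4 ≤ -3 → i=1, swap a[1],a[2] → [-8, -4, 2, -11, -6, -5, 3, -9, 1, -10, 0, -3]
j=3: a[3]=-11 ≤ -3 → i=2, swap a[2],a[3] → [-8, -4, -11, 2, -6, -5, 3, -9, 1, -10, 0, -3]
j=4: a[4]=-6 ≤ -3 → i=3, swap a[3],a[4] → [-8, -4, -11, -6, 2, -5, 3, -9, 1, -10, 0, -3]
j=5: a[5]=-5 ≤ -3 → i=4, swap a[4],a[5] → [-8, -4, -11, -6, -5, 2, 3, -9, 1, -10, 0, -3]
j=6: a[6]=3 > -3 → no swap
j=7: a[7]=-9 ≤ -3 → i=5, swap a[5],a[7] → [-8, -4, -11, -6, -5, -9, 3, 2, 1, -10, 0, -3]
j=8: a[8]=1 > -3 → no swap
j=9: a[9]=-10 ≤ -3 → i=6, swap a[6],a[9] → [-8, -4, -11, -6, -5, -9, -10, 2, 1, 3, 0, -3]
(after j=9) a = [-8, -4, -11, -6, -5, -9, -10, 2, 1, 3, 0, -3]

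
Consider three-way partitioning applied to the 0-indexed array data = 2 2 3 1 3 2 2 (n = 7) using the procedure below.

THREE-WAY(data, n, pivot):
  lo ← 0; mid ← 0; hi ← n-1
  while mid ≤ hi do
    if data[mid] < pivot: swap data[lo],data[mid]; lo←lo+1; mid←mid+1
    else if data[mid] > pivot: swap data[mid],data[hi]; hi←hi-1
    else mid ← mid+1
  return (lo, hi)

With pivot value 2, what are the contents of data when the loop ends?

1 2 2 2 2 3 3

lo=0 mid=0 hi=6
2=2: mid=1
2=2: mid=2
3>2: swap(2,6), hi=5 ⇒ 2 2 2 1 3 2 3
2=2: mid=3
1<2: swap(0,3), lo=1 mid=4 ⇒ 1 2 2 2 3 2 3
3>2: swap(4,5), hi=4 ⇒ 1 2 2 2 2 3 3
2=2: mid=5
done. lo=1 hi=4; data=1 2 2 2 2 3 3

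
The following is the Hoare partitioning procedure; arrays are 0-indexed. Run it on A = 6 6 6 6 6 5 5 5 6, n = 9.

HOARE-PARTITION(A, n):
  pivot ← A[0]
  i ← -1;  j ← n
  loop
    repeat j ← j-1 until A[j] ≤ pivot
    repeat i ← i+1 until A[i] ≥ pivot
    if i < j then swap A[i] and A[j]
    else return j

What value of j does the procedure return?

4

pivot=6
j stops at 8 (6), i stops at 0 (6); swap ⇒ 6 6 6 6 6 5 5 5 6
j stops at 7 (5), i stops at 1 (6); swap ⇒ 6 5 6 6 6 5 5 6 6
j stops at 6 (5), i stops at 2 (6); swap ⇒ 6 5 5 6 6 5 6 6 6
j stops at 5 (5), i stops at 3 (6); swap ⇒ 6 5 5 5 6 6 6 6 6
j stops at 4, i stops at 4; i≥j ⇒ return 4. A=6 5 5 5 6 6 6 6 6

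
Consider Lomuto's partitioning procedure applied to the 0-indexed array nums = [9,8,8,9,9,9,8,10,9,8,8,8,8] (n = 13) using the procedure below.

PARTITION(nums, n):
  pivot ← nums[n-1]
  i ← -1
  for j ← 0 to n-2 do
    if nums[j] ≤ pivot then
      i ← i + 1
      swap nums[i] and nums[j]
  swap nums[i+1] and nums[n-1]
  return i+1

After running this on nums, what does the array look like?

[8,8,8,8,8,8,8,10,9,9,9,9,9]

pivot=8, i=-1
j=0: 9>8, skip
j=1: 8≤8, i=0, swap(0,1) ⇒ [8,9,8,9,9,9,8,10,9,8,8,8,8]
j=2: 8≤8, i=1, swap(1,2) ⇒ [8,8,9,9,9,9,8,10,9,8,8,8,8]
j=3: 9>8, skip
j=4: 9>8, skip
j=5: 9>8, skip
j=6: 8≤8, i=2, swap(2,6) ⇒ [8,8,8,9,9,9,9,10,9,8,8,8,8]
j=7: 10>8, skip
j=8: 9>8, skip
j=9: 8≤8, i=3, swap(3,9) ⇒ [8,8,8,8,9,9,9,10,9,9,8,8,8]
j=10: 8≤8, i=4, swap(4,10) ⇒ [8,8,8,8,8,9,9,10,9,9,9,8,8]
j=11: 8≤8, i=5, swap(5,11) ⇒ [8,8,8,8,8,8,9,10,9,9,9,9,8]
swap(6,12) ⇒ [8,8,8,8,8,8,8,10,9,9,9,9,9]; return 6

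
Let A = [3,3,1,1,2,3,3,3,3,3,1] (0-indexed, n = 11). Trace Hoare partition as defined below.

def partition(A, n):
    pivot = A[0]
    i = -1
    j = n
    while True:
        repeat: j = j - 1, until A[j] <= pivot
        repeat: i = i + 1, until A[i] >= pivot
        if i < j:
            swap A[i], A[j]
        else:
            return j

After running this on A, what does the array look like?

[1,3,1,1,2,3,3,3,3,3,3]

pivot = A[0] = 3; i = -1, j = 11
j→10 (A[10]=1≤3), i→0 (A[0]=3≥3); i<j, swap → [1,3,1,1,2,3,3,3,3,3,3]
j→9 (A[9]=3≤3), i→1 (A[1]=3≥3); i<j, swap → [1,3,1,1,2,3,3,3,3,3,3]
j→8 (A[8]=3≤3), i→5 (A[5]=3≥3); i<j, swap → [1,3,1,1,2,3,3,3,3,3,3]
j→7 (A[7]=3≤3), i→6 (A[6]=3≥3); i<j, swap → [1,3,1,1,2,3,3,3,3,3,3]
j→6, i→7; i≥j, return j=6. A = [1,3,1,1,2,3,3,3,3,3,3]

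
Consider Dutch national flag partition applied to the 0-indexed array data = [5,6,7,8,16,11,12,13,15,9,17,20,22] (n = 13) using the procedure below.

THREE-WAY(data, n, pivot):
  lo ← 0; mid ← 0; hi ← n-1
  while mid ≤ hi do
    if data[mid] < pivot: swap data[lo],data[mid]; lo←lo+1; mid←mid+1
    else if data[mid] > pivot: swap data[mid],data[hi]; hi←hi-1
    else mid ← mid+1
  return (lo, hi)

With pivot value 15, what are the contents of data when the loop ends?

pivot = 15; lo=0, mid=0, hi=12
data[mid]=5<15: swap data[0],data[0]; lo=1,mid=1 → [5,6,7,8,16,11,12,13,15,9,17,20,22]
data[mid]=6<15: swap data[1],data[1]; lo=2,mid=2 → [5,6,7,8,16,11,12,13,15,9,17,20,22]
data[mid]=7<15: swap data[2],data[2]; lo=3,mid=3 → [5,6,7,8,16,11,12,13,15,9,17,20,22]
data[mid]=8<15: swap data[3],data[3]; lo=4,mid=4 → [5,6,7,8,16,11,12,13,15,9,17,20,22]
data[mid]=16>15: swap data[4],data[12]; hi=11 → [5,6,7,8,22,11,12,13,15,9,17,20,16]
data[mid]=22>15: swap data[4],data[11]; hi=10 → [5,6,7,8,20,11,12,13,15,9,17,22,16]
data[mid]=20>15: swap data[4],data[10]; hi=9 → [5,6,7,8,17,11,12,13,15,9,20,22,16]
data[mid]=17>15: swap data[4],data[9]; hi=8 → [5,6,7,8,9,11,12,13,15,17,20,22,16]
data[mid]=9<15: swap data[4],data[4]; lo=5,mid=5 → [5,6,7,8,9,11,12,13,15,17,20,22,16]
data[mid]=11<15: swap data[5],data[5]; lo=6,mid=6 → [5,6,7,8,9,11,12,13,15,17,20,22,16]
data[mid]=12<15: swap data[6],data[6]; lo=7,mid=7 → [5,6,7,8,9,11,12,13,15,17,20,22,16]
data[mid]=13<15: swap data[7],data[7]; lo=8,mid=8 → [5,6,7,8,9,11,12,13,15,17,20,22,16]
data[mid]=15=15: mid=9
end: lo=8, hi=8; data = [5,6,7,8,9,11,12,13,15,17,20,22,16]

[5,6,7,8,9,11,12,13,15,17,20,22,16]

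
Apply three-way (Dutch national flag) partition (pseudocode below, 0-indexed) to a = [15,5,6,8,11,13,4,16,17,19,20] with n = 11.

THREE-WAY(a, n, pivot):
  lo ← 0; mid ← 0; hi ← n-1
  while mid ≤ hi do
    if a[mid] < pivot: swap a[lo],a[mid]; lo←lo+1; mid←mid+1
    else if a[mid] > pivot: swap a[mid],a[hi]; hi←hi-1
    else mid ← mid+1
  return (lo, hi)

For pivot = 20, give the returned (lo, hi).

(10, 10)

lo=0 mid=0 hi=10
15<20: swap(0,0), lo=1 mid=1 ⇒ [15,5,6,8,11,13,4,16,17,19,20]
5<20: swap(1,1), lo=2 mid=2 ⇒ [15,5,6,8,11,13,4,16,17,19,20]
6<20: swap(2,2), lo=3 mid=3 ⇒ [15,5,6,8,11,13,4,16,17,19,20]
8<20: swap(3,3), lo=4 mid=4 ⇒ [15,5,6,8,11,13,4,16,17,19,20]
11<20: swap(4,4), lo=5 mid=5 ⇒ [15,5,6,8,11,13,4,16,17,19,20]
13<20: swap(5,5), lo=6 mid=6 ⇒ [15,5,6,8,11,13,4,16,17,19,20]
4<20: swap(6,6), lo=7 mid=7 ⇒ [15,5,6,8,11,13,4,16,17,19,20]
16<20: swap(7,7), lo=8 mid=8 ⇒ [15,5,6,8,11,13,4,16,17,19,20]
17<20: swap(8,8), lo=9 mid=9 ⇒ [15,5,6,8,11,13,4,16,17,19,20]
19<20: swap(9,9), lo=10 mid=10 ⇒ [15,5,6,8,11,13,4,16,17,19,20]
20=20: mid=11
done. lo=10 hi=10; a=[15,5,6,8,11,13,4,16,17,19,20]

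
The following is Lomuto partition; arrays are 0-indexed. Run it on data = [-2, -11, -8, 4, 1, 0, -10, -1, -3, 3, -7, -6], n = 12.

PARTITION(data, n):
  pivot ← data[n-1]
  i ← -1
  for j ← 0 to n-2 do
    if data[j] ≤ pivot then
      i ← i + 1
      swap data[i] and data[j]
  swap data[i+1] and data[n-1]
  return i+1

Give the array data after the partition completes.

[-11, -8, -10, -7, -6, 0, -2, -1, -3, 3, 4, 1]

pivot = data[11] = -6; i = -1
j=0: data[0]=-2 > -6 → no swap
j=1: data[1]=-11 ≤ -6 → i=0, swap data[0],data[1] → [-11, -2, -8, 4, 1, 0, -10, -1, -3, 3, -7, -6]
j=2: data[2]=-8 ≤ -6 → i=1, swap data[1],data[2] → [-11, -8, -2, 4, 1, 0, -10, -1, -3, 3, -7, -6]
j=3: data[3]=4 > -6 → no swap
j=4: data[4]=1 > -6 → no swap
j=5: data[5]=0 > -6 → no swap
j=6: data[6]=-10 ≤ -6 → i=2, swap data[2],data[6] → [-11, -8, -10, 4, 1, 0, -2, -1, -3, 3, -7, -6]
j=7: data[7]=-1 > -6 → no swap
j=8: data[8]=-3 > -6 → no swap
j=9: data[9]=3 > -6 → no swap
j=10: data[10]=-7 ≤ -6 → i=3, swap data[3],data[10] → [-11, -8, -10, -7, 1, 0, -2, -1, -3, 3, 4, -6]
final swap data[4],data[11] → [-11, -8, -10, -7, -6, 0, -2, -1, -3, 3, 4, 1]; return 4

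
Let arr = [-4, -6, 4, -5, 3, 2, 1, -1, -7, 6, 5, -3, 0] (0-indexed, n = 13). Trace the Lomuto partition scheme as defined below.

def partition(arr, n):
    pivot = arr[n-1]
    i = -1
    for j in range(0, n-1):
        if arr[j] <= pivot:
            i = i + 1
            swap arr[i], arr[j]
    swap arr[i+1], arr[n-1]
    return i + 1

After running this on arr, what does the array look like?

pivot = arr[12] = 0; i = -1
j=0: arr[0]=-4 ≤ 0 → i=0, swap arr[0],arr[0] (no change) → [-4, -6, 4, -5, 3, 2, 1, -1, -7, 6, 5, -3, 0]
j=1: arr[1]=-6 ≤ 0 → i=1, swap arr[1],arr[1] (no change) → [-4, -6, 4, -5, 3, 2, 1, -1, -7, 6, 5, -3, 0]
j=2: arr[2]=4 > 0 → no swap
j=3: arr[3]=-5 ≤ 0 → i=2, swap arr[2],arr[3] → [-4, -6, -5, 4, 3, 2, 1, -1, -7, 6, 5, -3, 0]
j=4: arr[4]=3 > 0 → no swap
j=5: arr[5]=2 > 0 → no swap
j=6: arr[6]=1 > 0 → no swap
j=7: arr[7]=-1 ≤ 0 → i=3, swap arr[3],arr[7] → [-4, -6, -5, -1, 3, 2, 1, 4, -7, 6, 5, -3, 0]
j=8: arr[8]=-7 ≤ 0 → i=4, swap arr[4],arr[8] → [-4, -6, -5, -1, -7, 2, 1, 4, 3, 6, 5, -3, 0]
j=9: arr[9]=6 > 0 → no swap
j=10: arr[10]=5 > 0 → no swap
j=11: arr[11]=-3 ≤ 0 → i=5, swap arr[5],arr[11] → [-4, -6, -5, -1, -7, -3, 1, 4, 3, 6, 5, 2, 0]
final swap arr[6],arr[12] → [-4, -6, -5, -1, -7, -3, 0, 4, 3, 6, 5, 2, 1]; return 6

[-4, -6, -5, -1, -7, -3, 0, 4, 3, 6, 5, 2, 1]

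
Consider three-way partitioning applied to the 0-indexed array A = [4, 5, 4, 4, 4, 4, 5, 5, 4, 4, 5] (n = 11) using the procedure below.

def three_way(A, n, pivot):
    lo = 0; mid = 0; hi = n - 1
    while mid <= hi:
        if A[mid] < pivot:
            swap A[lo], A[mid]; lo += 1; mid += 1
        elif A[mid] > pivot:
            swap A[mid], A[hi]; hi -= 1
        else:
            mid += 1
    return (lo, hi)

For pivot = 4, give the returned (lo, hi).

pivot = 4; lo=0, mid=0, hi=10
A[mid]=4=4: mid=1
A[mid]=5>4: swap A[1],A[10]; hi=9 → [4, 5, 4, 4, 4, 4, 5, 5, 4, 4, 5]
A[mid]=5>4: swap A[1],A[9]; hi=8 → [4, 4, 4, 4, 4, 4, 5, 5, 4, 5, 5]
A[mid]=4=4: mid=2
A[mid]=4=4: mid=3
A[mid]=4=4: mid=4
A[mid]=4=4: mid=5
A[mid]=4=4: mid=6
A[mid]=5>4: swap A[6],A[8]; hi=7 → [4, 4, 4, 4, 4, 4, 4, 5, 5, 5, 5]
A[mid]=4=4: mid=7
A[mid]=5>4: swap A[7],A[7]; hi=6 → [4, 4, 4, 4, 4, 4, 4, 5, 5, 5, 5]
end: lo=0, hi=6; A = [4, 4, 4, 4, 4, 4, 4, 5, 5, 5, 5]

(0, 6)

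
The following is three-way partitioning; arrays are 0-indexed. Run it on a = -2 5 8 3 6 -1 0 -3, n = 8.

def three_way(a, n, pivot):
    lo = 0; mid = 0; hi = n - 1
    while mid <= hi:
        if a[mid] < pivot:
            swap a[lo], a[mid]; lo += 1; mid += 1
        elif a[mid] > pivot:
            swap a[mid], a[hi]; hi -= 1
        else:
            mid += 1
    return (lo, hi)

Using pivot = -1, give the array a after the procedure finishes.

pivot = -1; lo=0, mid=0, hi=7
a[mid]=-2<-1: swap a[0],a[0]; lo=1,mid=1 → -2 5 8 3 6 -1 0 -3
a[mid]=5>-1: swap a[1],a[7]; hi=6 → -2 -3 8 3 6 -1 0 5
a[mid]=-3<-1: swap a[1],a[1]; lo=2,mid=2 → -2 -3 8 3 6 -1 0 5
a[mid]=8>-1: swap a[2],a[6]; hi=5 → -2 -3 0 3 6 -1 8 5
a[mid]=0>-1: swap a[2],a[5]; hi=4 → -2 -3 -1 3 6 0 8 5
a[mid]=-1=-1: mid=3
a[mid]=3>-1: swap a[3],a[4]; hi=3 → -2 -3 -1 6 3 0 8 5
a[mid]=6>-1: swap a[3],a[3]; hi=2 → -2 -3 -1 6 3 0 8 5
end: lo=2, hi=2; a = -2 -3 -1 6 3 0 8 5

-2 -3 -1 6 3 0 8 5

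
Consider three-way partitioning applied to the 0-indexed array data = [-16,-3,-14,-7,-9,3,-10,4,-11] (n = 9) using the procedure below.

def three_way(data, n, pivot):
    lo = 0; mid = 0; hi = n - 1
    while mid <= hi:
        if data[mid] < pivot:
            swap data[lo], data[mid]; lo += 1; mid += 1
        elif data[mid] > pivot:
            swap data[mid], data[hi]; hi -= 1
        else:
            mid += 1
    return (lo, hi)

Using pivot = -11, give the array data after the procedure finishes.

[-16,-14,-11,-9,3,-10,4,-7,-3]

pivot = -11; lo=0, mid=0, hi=8
data[mid]=-16<-11: swap data[0],data[0]; lo=1,mid=1 → [-16,-3,-14,-7,-9,3,-10,4,-11]
data[mid]=-3>-11: swap data[1],data[8]; hi=7 → [-16,-11,-14,-7,-9,3,-10,4,-3]
data[mid]=-11=-11: mid=2
data[mid]=-14<-11: swap data[1],data[2]; lo=2,mid=3 → [-16,-14,-11,-7,-9,3,-10,4,-3]
data[mid]=-7>-11: swap data[3],data[7]; hi=6 → [-16,-14,-11,4,-9,3,-10,-7,-3]
data[mid]=4>-11: swap data[3],data[6]; hi=5 → [-16,-14,-11,-10,-9,3,4,-7,-3]
data[mid]=-10>-11: swap data[3],data[5]; hi=4 → [-16,-14,-11,3,-9,-10,4,-7,-3]
data[mid]=3>-11: swap data[3],data[4]; hi=3 → [-16,-14,-11,-9,3,-10,4,-7,-3]
data[mid]=-9>-11: swap data[3],data[3]; hi=2 → [-16,-14,-11,-9,3,-10,4,-7,-3]
end: lo=2, hi=2; data = [-16,-14,-11,-9,3,-10,4,-7,-3]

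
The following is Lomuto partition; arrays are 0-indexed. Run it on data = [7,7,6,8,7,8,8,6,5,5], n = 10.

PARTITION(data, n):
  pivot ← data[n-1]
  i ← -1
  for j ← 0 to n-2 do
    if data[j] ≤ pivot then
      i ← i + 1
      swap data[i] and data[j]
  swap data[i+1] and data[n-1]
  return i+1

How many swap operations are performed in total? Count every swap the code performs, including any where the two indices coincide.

pivot = data[9] = 5; i = -1
j=0: data[0]=7 > 5 → no swap
j=1: data[1]=7 > 5 → no swap
j=2: data[2]=6 > 5 → no swap
j=3: data[3]=8 > 5 → no swap
j=4: data[4]=7 > 5 → no swap
j=5: data[5]=8 > 5 → no swap
j=6: data[6]=8 > 5 → no swap
j=7: data[7]=6 > 5 → no swap
j=8: data[8]=5 ≤ 5 → i=0, swap data[0],data[8] → [5,7,6,8,7,8,8,6,7,5]
final swap data[1],data[9] → [5,5,6,8,7,8,8,6,7,7]; return 1

2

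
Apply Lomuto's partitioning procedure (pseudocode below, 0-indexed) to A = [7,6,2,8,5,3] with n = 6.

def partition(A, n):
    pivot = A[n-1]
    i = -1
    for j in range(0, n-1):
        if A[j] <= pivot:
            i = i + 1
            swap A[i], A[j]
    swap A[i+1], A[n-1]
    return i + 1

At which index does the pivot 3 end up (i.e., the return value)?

1

pivot = A[5] = 3; i = -1
j=0: A[0]=7 > 3 → no swap
j=1: A[1]=6 > 3 → no swap
j=2: A[2]=2 ≤ 3 → i=0, swap A[0],A[2] → [2,6,7,8,5,3]
j=3: A[3]=8 > 3 → no swap
j=4: A[4]=5 > 3 → no swap
final swap A[1],A[5] → [2,3,7,8,5,6]; return 1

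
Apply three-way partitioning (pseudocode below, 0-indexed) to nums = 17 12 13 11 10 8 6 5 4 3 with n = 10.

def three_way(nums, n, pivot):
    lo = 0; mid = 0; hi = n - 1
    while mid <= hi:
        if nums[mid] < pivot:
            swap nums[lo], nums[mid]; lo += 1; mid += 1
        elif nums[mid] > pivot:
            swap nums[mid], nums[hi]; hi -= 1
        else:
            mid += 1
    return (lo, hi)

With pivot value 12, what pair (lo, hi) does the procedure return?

lo=0 mid=0 hi=9
17>12: swap(0,9), hi=8 ⇒ 3 12 13 11 10 8 6 5 4 17
3<12: swap(0,0), lo=1 mid=1 ⇒ 3 12 13 11 10 8 6 5 4 17
12=12: mid=2
13>12: swap(2,8), hi=7 ⇒ 3 12 4 11 10 8 6 5 13 17
4<12: swap(1,2), lo=2 mid=3 ⇒ 3 4 12 11 10 8 6 5 13 17
11<12: swap(2,3), lo=3 mid=4 ⇒ 3 4 11 12 10 8 6 5 13 17
10<12: swap(3,4), lo=4 mid=5 ⇒ 3 4 11 10 12 8 6 5 13 17
8<12: swap(4,5), lo=5 mid=6 ⇒ 3 4 11 10 8 12 6 5 13 17
6<12: swap(5,6), lo=6 mid=7 ⇒ 3 4 11 10 8 6 12 5 13 17
5<12: swap(6,7), lo=7 mid=8 ⇒ 3 4 11 10 8 6 5 12 13 17
done. lo=7 hi=7; nums=3 4 11 10 8 6 5 12 13 17

(7, 7)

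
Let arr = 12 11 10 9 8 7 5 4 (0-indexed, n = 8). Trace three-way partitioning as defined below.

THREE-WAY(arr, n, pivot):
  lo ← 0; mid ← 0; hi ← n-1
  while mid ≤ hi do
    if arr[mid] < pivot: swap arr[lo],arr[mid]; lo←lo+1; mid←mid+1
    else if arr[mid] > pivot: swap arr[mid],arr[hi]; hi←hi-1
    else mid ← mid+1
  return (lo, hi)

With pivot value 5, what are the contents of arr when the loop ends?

4 5 9 8 7 10 11 12

lo=0 mid=0 hi=7
12>5: swap(0,7), hi=6 ⇒ 4 11 10 9 8 7 5 12
4<5: swap(0,0), lo=1 mid=1 ⇒ 4 11 10 9 8 7 5 12
11>5: swap(1,6), hi=5 ⇒ 4 5 10 9 8 7 11 12
5=5: mid=2
10>5: swap(2,5), hi=4 ⇒ 4 5 7 9 8 10 11 12
7>5: swap(2,4), hi=3 ⇒ 4 5 8 9 7 10 11 12
8>5: swap(2,3), hi=2 ⇒ 4 5 9 8 7 10 11 12
9>5: swap(2,2), hi=1 ⇒ 4 5 9 8 7 10 11 12
done. lo=1 hi=1; arr=4 5 9 8 7 10 11 12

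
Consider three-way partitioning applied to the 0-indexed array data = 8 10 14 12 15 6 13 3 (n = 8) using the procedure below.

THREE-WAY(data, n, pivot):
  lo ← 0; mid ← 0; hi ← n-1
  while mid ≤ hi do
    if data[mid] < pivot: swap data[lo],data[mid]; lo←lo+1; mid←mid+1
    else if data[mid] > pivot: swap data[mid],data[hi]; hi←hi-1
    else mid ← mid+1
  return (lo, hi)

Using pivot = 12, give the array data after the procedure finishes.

lo=0 mid=0 hi=7
8<12: swap(0,0), lo=1 mid=1 ⇒ 8 10 14 12 15 6 13 3
10<12: swap(1,1), lo=2 mid=2 ⇒ 8 10 14 12 15 6 13 3
14>12: swap(2,7), hi=6 ⇒ 8 10 3 12 15 6 13 14
3<12: swap(2,2), lo=3 mid=3 ⇒ 8 10 3 12 15 6 13 14
12=12: mid=4
15>12: swap(4,6), hi=5 ⇒ 8 10 3 12 13 6 15 14
13>12: swap(4,5), hi=4 ⇒ 8 10 3 12 6 13 15 14
6<12: swap(3,4), lo=4 mid=5 ⇒ 8 10 3 6 12 13 15 14
done. lo=4 hi=4; data=8 10 3 6 12 13 15 14

8 10 3 6 12 13 15 14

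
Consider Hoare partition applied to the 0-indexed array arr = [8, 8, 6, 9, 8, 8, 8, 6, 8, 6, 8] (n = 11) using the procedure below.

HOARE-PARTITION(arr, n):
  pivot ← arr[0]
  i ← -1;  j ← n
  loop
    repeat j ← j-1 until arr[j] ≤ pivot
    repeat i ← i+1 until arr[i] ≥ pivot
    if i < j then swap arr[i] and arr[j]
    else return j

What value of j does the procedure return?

5

pivot = arr[0] = 8; i = -1, j = 11
j→10 (arr[10]=8≤8), i→0 (arr[0]=8≥8); i<j, swap → [8, 8, 6, 9, 8, 8, 8, 6, 8, 6, 8]
j→9 (arr[9]=6≤8), i→1 (arr[1]=8≥8); i<j, swap → [8, 6, 6, 9, 8, 8, 8, 6, 8, 8, 8]
j→8 (arr[8]=8≤8), i→3 (arr[3]=9≥8); i<j, swap → [8, 6, 6, 8, 8, 8, 8, 6, 9, 8, 8]
j→7 (arr[7]=6≤8), i→4 (arr[4]=8≥8); i<j, swap → [8, 6, 6, 8, 6, 8, 8, 8, 9, 8, 8]
j→6 (arr[6]=8≤8), i→5 (arr[5]=8≥8); i<j, swap → [8, 6, 6, 8, 6, 8, 8, 8, 9, 8, 8]
j→5, i→6; i≥j, return j=5. arr = [8, 6, 6, 8, 6, 8, 8, 8, 9, 8, 8]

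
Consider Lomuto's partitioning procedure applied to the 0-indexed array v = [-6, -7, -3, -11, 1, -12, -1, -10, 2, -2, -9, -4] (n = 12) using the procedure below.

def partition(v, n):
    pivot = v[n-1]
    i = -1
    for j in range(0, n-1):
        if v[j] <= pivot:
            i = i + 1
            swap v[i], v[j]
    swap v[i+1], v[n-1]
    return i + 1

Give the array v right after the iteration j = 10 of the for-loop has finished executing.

[-6, -7, -11, -12, -10, -9, -1, 1, 2, -2, -3, -4]

pivot=-4, i=-1
j=0: -6≤-4, i=0, swap(0,0) ⇒ [-6, -7, -3, -11, 1, -12, -1, -10, 2, -2, -9, -4]
j=1: -7≤-4, i=1, swap(1,1) ⇒ [-6, -7, -3, -11, 1, -12, -1, -10, 2, -2, -9, -4]
j=2: -3>-4, skip
j=3: -11≤-4, i=2, swap(2,3) ⇒ [-6, -7, -11, -3, 1, -12, -1, -10, 2, -2, -9, -4]
j=4: 1>-4, skip
j=5: -12≤-4, i=3, swap(3,5) ⇒ [-6, -7, -11, -12, 1, -3, -1, -10, 2, -2, -9, -4]
j=6: -1>-4, skip
j=7: -10≤-4, i=4, swap(4,7) ⇒ [-6, -7, -11, -12, -10, -3, -1, 1, 2, -2, -9, -4]
j=8: 2>-4, skip
j=9: -2>-4, skip
j=10: -9≤-4, i=5, swap(5,10) ⇒ [-6, -7, -11, -12, -10, -9, -1, 1, 2, -2, -3, -4]
(after j=10) v = [-6, -7, -11, -12, -10, -9, -1, 1, 2, -2, -3, -4]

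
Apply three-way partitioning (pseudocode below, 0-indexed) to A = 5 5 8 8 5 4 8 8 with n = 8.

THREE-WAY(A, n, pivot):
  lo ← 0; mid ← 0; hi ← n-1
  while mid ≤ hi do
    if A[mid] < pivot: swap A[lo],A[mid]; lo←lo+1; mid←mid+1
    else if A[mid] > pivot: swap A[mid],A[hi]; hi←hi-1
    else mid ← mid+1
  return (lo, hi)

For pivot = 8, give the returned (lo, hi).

(4, 7)

lo=0 mid=0 hi=7
5<8: swap(0,0), lo=1 mid=1 ⇒ 5 5 8 8 5 4 8 8
5<8: swap(1,1), lo=2 mid=2 ⇒ 5 5 8 8 5 4 8 8
8=8: mid=3
8=8: mid=4
5<8: swap(2,4), lo=3 mid=5 ⇒ 5 5 5 8 8 4 8 8
4<8: swap(3,5), lo=4 mid=6 ⇒ 5 5 5 4 8 8 8 8
8=8: mid=7
8=8: mid=8
done. lo=4 hi=7; A=5 5 5 4 8 8 8 8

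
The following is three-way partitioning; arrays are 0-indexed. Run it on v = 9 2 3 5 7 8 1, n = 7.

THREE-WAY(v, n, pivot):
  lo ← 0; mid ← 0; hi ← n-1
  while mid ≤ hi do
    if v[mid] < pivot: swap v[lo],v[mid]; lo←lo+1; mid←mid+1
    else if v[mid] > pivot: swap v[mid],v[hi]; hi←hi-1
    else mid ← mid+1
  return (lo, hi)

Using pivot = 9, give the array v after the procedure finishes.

2 3 5 7 8 1 9

lo=0 mid=0 hi=6
9=9: mid=1
2<9: swap(0,1), lo=1 mid=2 ⇒ 2 9 3 5 7 8 1
3<9: swap(1,2), lo=2 mid=3 ⇒ 2 3 9 5 7 8 1
5<9: swap(2,3), lo=3 mid=4 ⇒ 2 3 5 9 7 8 1
7<9: swap(3,4), lo=4 mid=5 ⇒ 2 3 5 7 9 8 1
8<9: swap(4,5), lo=5 mid=6 ⇒ 2 3 5 7 8 9 1
1<9: swap(5,6), lo=6 mid=7 ⇒ 2 3 5 7 8 1 9
done. lo=6 hi=6; v=2 3 5 7 8 1 9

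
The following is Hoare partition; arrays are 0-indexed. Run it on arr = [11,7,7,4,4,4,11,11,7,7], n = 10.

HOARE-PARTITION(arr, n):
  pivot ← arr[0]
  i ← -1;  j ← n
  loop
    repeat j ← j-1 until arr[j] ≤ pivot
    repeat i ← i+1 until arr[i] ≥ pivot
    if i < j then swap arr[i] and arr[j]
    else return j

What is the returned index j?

pivot=11
j stops at 9 (7), i stops at 0 (11); swap ⇒ [7,7,7,4,4,4,11,11,7,11]
j stops at 8 (7), i stops at 6 (11); swap ⇒ [7,7,7,4,4,4,7,11,11,11]
j stops at 7, i stops at 7; i≥j ⇒ return 7. arr=[7,7,7,4,4,4,7,11,11,11]

7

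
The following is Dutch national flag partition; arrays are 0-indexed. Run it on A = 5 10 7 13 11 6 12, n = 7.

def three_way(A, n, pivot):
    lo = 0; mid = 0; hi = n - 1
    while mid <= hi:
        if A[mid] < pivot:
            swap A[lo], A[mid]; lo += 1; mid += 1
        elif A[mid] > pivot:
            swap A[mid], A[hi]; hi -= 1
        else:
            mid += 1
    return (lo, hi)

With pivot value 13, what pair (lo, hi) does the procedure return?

lo=0 mid=0 hi=6
5<13: swap(0,0), lo=1 mid=1 ⇒ 5 10 7 13 11 6 12
10<13: swap(1,1), lo=2 mid=2 ⇒ 5 10 7 13 11 6 12
7<13: swap(2,2), lo=3 mid=3 ⇒ 5 10 7 13 11 6 12
13=13: mid=4
11<13: swap(3,4), lo=4 mid=5 ⇒ 5 10 7 11 13 6 12
6<13: swap(4,5), lo=5 mid=6 ⇒ 5 10 7 11 6 13 12
12<13: swap(5,6), lo=6 mid=7 ⇒ 5 10 7 11 6 12 13
done. lo=6 hi=6; A=5 10 7 11 6 12 13

(6, 6)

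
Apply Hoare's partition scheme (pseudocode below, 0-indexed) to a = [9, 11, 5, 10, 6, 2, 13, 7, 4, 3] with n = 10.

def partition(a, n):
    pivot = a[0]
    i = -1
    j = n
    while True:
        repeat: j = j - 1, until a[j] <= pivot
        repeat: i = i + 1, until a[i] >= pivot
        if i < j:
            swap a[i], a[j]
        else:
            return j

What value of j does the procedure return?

5

pivot = a[0] = 9; i = -1, j = 10
j→9 (a[9]=3≤9), i→0 (a[0]=9≥9); i<j, swap → [3, 11, 5, 10, 6, 2, 13, 7, 4, 9]
j→8 (a[8]=4≤9), i→1 (a[1]=11≥9); i<j, swap → [3, 4, 5, 10, 6, 2, 13, 7, 11, 9]
j→7 (a[7]=7≤9), i→3 (a[3]=10≥9); i<j, swap → [3, 4, 5, 7, 6, 2, 13, 10, 11, 9]
j→5, i→6; i≥j, return j=5. a = [3, 4, 5, 7, 6, 2, 13, 10, 11, 9]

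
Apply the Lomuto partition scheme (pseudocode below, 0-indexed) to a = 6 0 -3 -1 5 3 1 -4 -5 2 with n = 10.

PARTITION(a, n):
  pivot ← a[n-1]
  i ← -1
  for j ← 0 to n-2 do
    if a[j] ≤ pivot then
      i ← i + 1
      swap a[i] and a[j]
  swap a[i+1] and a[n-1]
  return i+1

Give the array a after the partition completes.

0 -3 -1 1 -4 -5 2 5 3 6

pivot=2, i=-1
j=0: 6>2, skip
j=1: 0≤2, i=0, swap(0,1) ⇒ 0 6 -3 -1 5 3 1 -4 -5 2
j=2: -3≤2, i=1, swap(1,2) ⇒ 0 -3 6 -1 5 3 1 -4 -5 2
j=3: -1≤2, i=2, swap(2,3) ⇒ 0 -3 -1 6 5 3 1 -4 -5 2
j=4: 5>2, skip
j=5: 3>2, skip
j=6: 1≤2, i=3, swap(3,6) ⇒ 0 -3 -1 1 5 3 6 -4 -5 2
j=7: -4≤2, i=4, swap(4,7) ⇒ 0 -3 -1 1 -4 3 6 5 -5 2
j=8: -5≤2, i=5, swap(5,8) ⇒ 0 -3 -1 1 -4 -5 6 5 3 2
swap(6,9) ⇒ 0 -3 -1 1 -4 -5 2 5 3 6; return 6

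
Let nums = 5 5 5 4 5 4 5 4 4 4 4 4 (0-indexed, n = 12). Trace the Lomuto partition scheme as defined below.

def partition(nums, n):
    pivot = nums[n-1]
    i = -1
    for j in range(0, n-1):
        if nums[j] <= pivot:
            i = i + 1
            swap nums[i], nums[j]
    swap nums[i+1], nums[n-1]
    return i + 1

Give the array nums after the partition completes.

pivot = nums[11] = 4; i = -1
j=0: nums[0]=5 > 4 → no swap
j=1: nums[1]=5 > 4 → no swap
j=2: nums[2]=5 > 4 → no swap
j=3: nums[3]=4 ≤ 4 → i=0, swap nums[0],nums[3] → 4 5 5 5 5 4 5 4 4 4 4 4
j=4: nums[4]=5 > 4 → no swap
j=5: nums[5]=4 ≤ 4 → i=1, swap nums[1],nums[5] → 4 4 5 5 5 5 5 4 4 4 4 4
j=6: nums[6]=5 > 4 → no swap
j=7: nums[7]=4 ≤ 4 → i=2, swap nums[2],nums[7] → 4 4 4 5 5 5 5 5 4 4 4 4
j=8: nums[8]=4 ≤ 4 → i=3, swap nums[3],nums[8] → 4 4 4 4 5 5 5 5 5 4 4 4
j=9: nums[9]=4 ≤ 4 → i=4, swap nums[4],nums[9] → 4 4 4 4 4 5 5 5 5 5 4 4
j=10: nums[10]=4 ≤ 4 → i=5, swap nums[5],nums[10] → 4 4 4 4 4 4 5 5 5 5 5 4
final swap nums[6],nums[11] → 4 4 4 4 4 4 4 5 5 5 5 5; return 6

4 4 4 4 4 4 4 5 5 5 5 5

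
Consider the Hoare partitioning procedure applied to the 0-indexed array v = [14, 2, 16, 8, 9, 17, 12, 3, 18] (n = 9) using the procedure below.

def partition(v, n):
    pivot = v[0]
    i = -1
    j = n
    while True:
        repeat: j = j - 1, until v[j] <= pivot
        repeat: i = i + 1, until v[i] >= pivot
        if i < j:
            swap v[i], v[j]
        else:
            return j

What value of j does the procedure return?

4

pivot=14
j stops at 7 (3), i stops at 0 (14); swap ⇒ [3, 2, 16, 8, 9, 17, 12, 14, 18]
j stops at 6 (12), i stops at 2 (16); swap ⇒ [3, 2, 12, 8, 9, 17, 16, 14, 18]
j stops at 4, i stops at 5; i≥j ⇒ return 4. v=[3, 2, 12, 8, 9, 17, 16, 14, 18]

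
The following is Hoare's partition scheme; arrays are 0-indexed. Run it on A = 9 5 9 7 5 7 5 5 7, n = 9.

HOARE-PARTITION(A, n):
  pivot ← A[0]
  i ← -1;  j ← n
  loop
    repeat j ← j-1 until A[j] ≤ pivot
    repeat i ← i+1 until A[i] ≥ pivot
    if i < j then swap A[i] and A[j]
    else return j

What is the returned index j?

6

pivot = A[0] = 9; i = -1, j = 9
j→8 (A[8]=7≤9), i→0 (A[0]=9≥9); i<j, swap → 7 5 9 7 5 7 5 5 9
j→7 (A[7]=5≤9), i→2 (A[2]=9≥9); i<j, swap → 7 5 5 7 5 7 5 9 9
j→6, i→7; i≥j, return j=6. A = 7 5 5 7 5 7 5 9 9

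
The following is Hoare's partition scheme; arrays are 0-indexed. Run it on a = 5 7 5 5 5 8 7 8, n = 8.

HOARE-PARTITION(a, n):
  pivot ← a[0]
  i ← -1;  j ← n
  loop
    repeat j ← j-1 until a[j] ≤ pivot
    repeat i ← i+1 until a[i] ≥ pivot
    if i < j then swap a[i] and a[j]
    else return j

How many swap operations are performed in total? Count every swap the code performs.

2

pivot=5
j stops at 4 (5), i stops at 0 (5); swap ⇒ 5 7 5 5 5 8 7 8
j stops at 3 (5), i stops at 1 (7); swap ⇒ 5 5 5 7 5 8 7 8
j stops at 2, i stops at 2; i≥j ⇒ return 2. a=5 5 5 7 5 8 7 8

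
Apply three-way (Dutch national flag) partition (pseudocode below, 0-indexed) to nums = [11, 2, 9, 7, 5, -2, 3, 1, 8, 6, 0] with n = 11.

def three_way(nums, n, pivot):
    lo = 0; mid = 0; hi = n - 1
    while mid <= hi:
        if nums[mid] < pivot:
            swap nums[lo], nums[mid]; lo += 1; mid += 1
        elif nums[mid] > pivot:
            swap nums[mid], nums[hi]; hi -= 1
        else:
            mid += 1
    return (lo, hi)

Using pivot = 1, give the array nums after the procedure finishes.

[0, -2, 1, 5, 7, 3, 9, 8, 6, 2, 11]

pivot = 1; lo=0, mid=0, hi=10
nums[mid]=11>1: swap nums[0],nums[10]; hi=9 → [0, 2, 9, 7, 5, -2, 3, 1, 8, 6, 11]
nums[mid]=0<1: swap nums[0],nums[0]; lo=1,mid=1 → [0, 2, 9, 7, 5, -2, 3, 1, 8, 6, 11]
nums[mid]=2>1: swap nums[1],nums[9]; hi=8 → [0, 6, 9, 7, 5, -2, 3, 1, 8, 2, 11]
nums[mid]=6>1: swap nums[1],nums[8]; hi=7 → [0, 8, 9, 7, 5, -2, 3, 1, 6, 2, 11]
nums[mid]=8>1: swap nums[1],nums[7]; hi=6 → [0, 1, 9, 7, 5, -2, 3, 8, 6, 2, 11]
nums[mid]=1=1: mid=2
nums[mid]=9>1: swap nums[2],nums[6]; hi=5 → [0, 1, 3, 7, 5, -2, 9, 8, 6, 2, 11]
nums[mid]=3>1: swap nums[2],nums[5]; hi=4 → [0, 1, -2, 7, 5, 3, 9, 8, 6, 2, 11]
nums[mid]=-2<1: swap nums[1],nums[2]; lo=2,mid=3 → [0, -2, 1, 7, 5, 3, 9, 8, 6, 2, 11]
nums[mid]=7>1: swap nums[3],nums[4]; hi=3 → [0, -2, 1, 5, 7, 3, 9, 8, 6, 2, 11]
nums[mid]=5>1: swap nums[3],nums[3]; hi=2 → [0, -2, 1, 5, 7, 3, 9, 8, 6, 2, 11]
end: lo=2, hi=2; nums = [0, -2, 1, 5, 7, 3, 9, 8, 6, 2, 11]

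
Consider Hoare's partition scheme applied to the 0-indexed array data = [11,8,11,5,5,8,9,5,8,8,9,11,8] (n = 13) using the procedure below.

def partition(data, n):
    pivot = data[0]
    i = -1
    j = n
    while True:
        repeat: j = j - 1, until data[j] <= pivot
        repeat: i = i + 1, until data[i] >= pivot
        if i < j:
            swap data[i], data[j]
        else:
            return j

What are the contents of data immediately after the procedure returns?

[8,8,11,5,5,8,9,5,8,8,9,11,11]

pivot = data[0] = 11; i = -1, j = 13
j→12 (data[12]=8≤11), i→0 (data[0]=11≥11); i<j, swap → [8,8,11,5,5,8,9,5,8,8,9,11,11]
j→11 (data[11]=11≤11), i→2 (data[2]=11≥11); i<j, swap → [8,8,11,5,5,8,9,5,8,8,9,11,11]
j→10, i→11; i≥j, return j=10. data = [8,8,11,5,5,8,9,5,8,8,9,11,11]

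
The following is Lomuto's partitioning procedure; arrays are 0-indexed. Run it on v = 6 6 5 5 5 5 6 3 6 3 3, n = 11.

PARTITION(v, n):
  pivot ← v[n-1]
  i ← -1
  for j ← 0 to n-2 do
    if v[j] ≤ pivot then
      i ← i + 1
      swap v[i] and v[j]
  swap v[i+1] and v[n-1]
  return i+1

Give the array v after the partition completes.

pivot=3, i=-1
j=0: 6>3, skip
j=1: 6>3, skip
j=2: 5>3, skip
j=3: 5>3, skip
j=4: 5>3, skip
j=5: 5>3, skip
j=6: 6>3, skip
j=7: 3≤3, i=0, swap(0,7) ⇒ 3 6 5 5 5 5 6 6 6 3 3
j=8: 6>3, skip
j=9: 3≤3, i=1, swap(1,9) ⇒ 3 3 5 5 5 5 6 6 6 6 3
swap(2,10) ⇒ 3 3 3 5 5 5 6 6 6 6 5; return 2

3 3 3 5 5 5 6 6 6 6 5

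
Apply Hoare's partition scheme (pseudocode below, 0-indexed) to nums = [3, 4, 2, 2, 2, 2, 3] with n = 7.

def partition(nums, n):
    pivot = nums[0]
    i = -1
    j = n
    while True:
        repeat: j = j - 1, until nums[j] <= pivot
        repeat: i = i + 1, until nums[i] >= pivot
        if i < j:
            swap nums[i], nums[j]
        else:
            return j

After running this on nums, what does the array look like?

pivot = nums[0] = 3; i = -1, j = 7
j→6 (nums[6]=3≤3), i→0 (nums[0]=3≥3); i<j, swap → [3, 4, 2, 2, 2, 2, 3]
j→5 (nums[5]=2≤3), i→1 (nums[1]=4≥3); i<j, swap → [3, 2, 2, 2, 2, 4, 3]
j→4, i→5; i≥j, return j=4. nums = [3, 2, 2, 2, 2, 4, 3]

[3, 2, 2, 2, 2, 4, 3]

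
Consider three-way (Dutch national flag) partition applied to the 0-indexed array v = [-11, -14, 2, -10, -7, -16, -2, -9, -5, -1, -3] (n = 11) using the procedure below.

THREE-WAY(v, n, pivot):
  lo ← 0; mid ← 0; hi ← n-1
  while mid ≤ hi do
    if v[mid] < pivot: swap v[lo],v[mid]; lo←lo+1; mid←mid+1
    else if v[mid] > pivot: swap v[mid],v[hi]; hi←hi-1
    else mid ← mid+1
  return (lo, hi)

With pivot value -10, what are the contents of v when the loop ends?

[-11, -14, -16, -10, -7, -2, -9, -5, -1, -3, 2]

pivot = -10; lo=0, mid=0, hi=10
v[mid]=-11<-10: swap v[0],v[0]; lo=1,mid=1 → [-11, -14, 2, -10, -7, -16, -2, -9, -5, -1, -3]
v[mid]=-14<-10: swap v[1],v[1]; lo=2,mid=2 → [-11, -14, 2, -10, -7, -16, -2, -9, -5, -1, -3]
v[mid]=2>-10: swap v[2],v[10]; hi=9 → [-11, -14, -3, -10, -7, -16, -2, -9, -5, -1, 2]
v[mid]=-3>-10: swap v[2],v[9]; hi=8 → [-11, -14, -1, -10, -7, -16, -2, -9, -5, -3, 2]
v[mid]=-1>-10: swap v[2],v[8]; hi=7 → [-11, -14, -5, -10, -7, -16, -2, -9, -1, -3, 2]
v[mid]=-5>-10: swap v[2],v[7]; hi=6 → [-11, -14, -9, -10, -7, -16, -2, -5, -1, -3, 2]
v[mid]=-9>-10: swap v[2],v[6]; hi=5 → [-11, -14, -2, -10, -7, -16, -9, -5, -1, -3, 2]
v[mid]=-2>-10: swap v[2],v[5]; hi=4 → [-11, -14, -16, -10, -7, -2, -9, -5, -1, -3, 2]
v[mid]=-16<-10: swap v[2],v[2]; lo=3,mid=3 → [-11, -14, -16, -10, -7, -2, -9, -5, -1, -3, 2]
v[mid]=-10=-10: mid=4
v[mid]=-7>-10: swap v[4],v[4]; hi=3 → [-11, -14, -16, -10, -7, -2, -9, -5, -1, -3, 2]
end: lo=3, hi=3; v = [-11, -14, -16, -10, -7, -2, -9, -5, -1, -3, 2]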